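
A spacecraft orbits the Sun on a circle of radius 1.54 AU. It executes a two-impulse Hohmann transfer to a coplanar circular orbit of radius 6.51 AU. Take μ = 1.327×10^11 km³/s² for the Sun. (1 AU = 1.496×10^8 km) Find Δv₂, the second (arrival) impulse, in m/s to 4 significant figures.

Δv₂ = 4453 m/s

In km: r₁ = 1.54 × 1.496×10^8 = 2.30384×10^8 km; r₂ = 6.51 × 1.496×10^8 = 9.73896×10^8 km.
Semi-major axis of the transfer orbit: a_t = (2.30384×10^8 + 9.73896×10^8)/2 = 6.0214×10^8 km.
On the circular orbit at r = 9.73896×10^8 km, v_c = √(μ/r) = 11.673 km/s.
Vis-viva on the transfer ellipse at r = 9.73896×10^8 km gives v_t = √[μ(2/r − 1/a_t)] = 7.2203 km/s.
Δv₂ = |v_t − v_c| = |7.2203 − 11.673| = 4.453 km/s.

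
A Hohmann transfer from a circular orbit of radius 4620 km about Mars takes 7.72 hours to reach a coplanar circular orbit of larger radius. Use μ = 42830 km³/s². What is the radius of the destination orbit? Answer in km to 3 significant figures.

Transfer time t = 7.72 hours = 27792 s, and t = π√(a_t³/μ).
So a_t = (μ t²/π²)^(1/3) = (42830 × (27792)² / π²)^(1/3) = 14966 km.
Since a_t = (r₁ + r₂)/2, r₂ = 2a_t − r₁ = 2×14966 − 4620 = 25312 km.

r₂ = 25300 km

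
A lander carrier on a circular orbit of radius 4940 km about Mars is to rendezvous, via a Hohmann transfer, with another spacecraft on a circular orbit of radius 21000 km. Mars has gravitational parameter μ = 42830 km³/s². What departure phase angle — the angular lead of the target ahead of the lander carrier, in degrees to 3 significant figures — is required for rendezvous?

φ = 92.6°

The Hohmann ellipse has a_t = (r₁ + r₂)/2 = 12970 km.
Transfer time t = π√(a_t³/μ) = 22423 s.
Target angular speed ω₂ = √(μ/r₂³) = 6.8006×10^-5 rad/s.
Angle swept by the target during transfer: ω₂·t = 1.5249 rad = 87.37°.
Arrival is 180° from departure on the ellipse, so φ = 180° − 87.37° = 92.6°.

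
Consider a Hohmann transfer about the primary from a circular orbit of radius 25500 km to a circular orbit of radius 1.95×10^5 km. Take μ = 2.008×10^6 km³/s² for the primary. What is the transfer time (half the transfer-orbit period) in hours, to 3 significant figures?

The Hohmann ellipse has a_t = (r₁ + r₂)/2 = 1.1025×10^5 km.
Half the transfer-orbit period gives t = π√(a_t³/μ) = 81160 s.
Converting: 81160 s ÷ 3600 s/hour = 22.5 hours.

t = 22.5 hours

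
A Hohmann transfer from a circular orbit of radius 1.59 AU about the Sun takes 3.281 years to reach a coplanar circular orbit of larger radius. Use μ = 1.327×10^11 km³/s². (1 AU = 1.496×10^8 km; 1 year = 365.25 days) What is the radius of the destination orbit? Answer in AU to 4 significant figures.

In km: r₁ = 1.59 × 1.496×10^8 = 2.37864×10^8 km.
Transfer time t = 3.281 years × 365.25 × 86400 s = 1.035404856×10^8 s, and t = π√(a_t³/μ).
So a_t = (μ t²/π²)^(1/3) = (1.327×10^11 × (1.035404856×10^8)² / π²)^(1/3) = 5.2432×10^8 km.
Since a_t = (r₁ + r₂)/2, r₂ = 2a_t − r₁ = 2×5.2432×10^8 − 2.37864×10^8 = 8.10776×10^8 km.
In AU: r₂ = 8.10776×10^8 / 1.496×10^8 = 5.420 AU.

r₂ = 5.420 AU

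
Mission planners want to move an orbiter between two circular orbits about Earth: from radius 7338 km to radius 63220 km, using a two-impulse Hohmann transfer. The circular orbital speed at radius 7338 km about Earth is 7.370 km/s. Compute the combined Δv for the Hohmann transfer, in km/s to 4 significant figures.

Δv = 3.862 km/s

From the circular-orbit relation v² = μ/r at r = 7338 km: μ = v²r = (7.370)² × 7338 = 3.98577×10^5 km³/s².
The Hohmann ellipse has a_t = (r₁ + r₂)/2 = 35279 km.
Circular speed at r₁: v₁ = √(μ/r₁) = √(3.98577×10^5/7338) = 7.370 km/s.
Transfer-orbit speed at r₁ (v² = μ(2/r − 1/a)): v_p = √[μ(2/r₁ − 1/a_t)] = 9.866 km/s.
First burn Δv₁ = |v_p − v₁| = 2.496 km/s.
Circular speed at r₂: v₂ = √(μ/r₂) = 2.511 km/s.
Transfer-orbit speed at r₂: v_a = √[μ(2/r₂ − 1/a_t)] = 1.145 km/s.
Second burn Δv₂ = |v₂ − v_a| = 1.366 km/s.
Δv = Δv₁ + Δv₂ = 2.496 + 1.366 = 3.862 km/s.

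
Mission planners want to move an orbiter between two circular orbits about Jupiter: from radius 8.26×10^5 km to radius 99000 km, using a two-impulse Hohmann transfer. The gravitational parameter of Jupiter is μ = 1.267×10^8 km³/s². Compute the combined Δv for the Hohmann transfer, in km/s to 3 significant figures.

Δv = 18.7 km/s

Semi-major axis of the transfer orbit: a_t = (8.260×10^5 + 99000)/2 = 4.625×10^5 km.
At r₁ the circular-orbit speed is v₁ = √(μ/r₁) = 12.3851 km/s.
On the transfer ellipse at r₁, vis-viva gives v_a = √[μ(2/r₁ − 1/a_t)] = 5.73007 km/s.
First burn Δv₁ = |v_a − v₁| = 6.6550 km/s.
Circular speed at r₂: v₂ = √(μ/r₂) = 35.774 km/s.
Transfer-orbit speed at r₂: v_p = √[μ(2/r₂ − 1/a_t)] = 47.808 km/s.
Second burn Δv₂ = |v₂ − v_p| = 12.034 km/s.
Total Δv = Δv₁ + Δv₂ = 18.69 km/s.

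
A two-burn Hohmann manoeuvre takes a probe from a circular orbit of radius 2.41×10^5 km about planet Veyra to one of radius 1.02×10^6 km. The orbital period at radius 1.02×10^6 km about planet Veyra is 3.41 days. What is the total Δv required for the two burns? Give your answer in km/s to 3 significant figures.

From Kepler's third law T² = 4π²r³/μ at r = 1.02×10^6 km, T = 3.41 days = 3.41 × 86400 s = 2.94624×10^5 s: μ = 4π²r³/T² = 4.82641×10^8 km³/s².
Semi-major axis of the transfer orbit: a_t = (2.410×10^5 + 1.020×10^6)/2 = 6.305×10^5 km.
Circular speed at r₁: v₁ = √(μ/r₁) = √(4.82641×10^8/2.410×10^5) = 44.75 km/s.
On the transfer ellipse at r₁, vis-viva equation gives v_p = √[μ(2/r₁ − 1/a_t)] = 56.92 km/s.
First burn Δv₁ = |v_p − v₁| = 12.17 km/s.
At r₂, v₂ = √(μ/r₂) = 21.753 km/s.
Transfer-orbit speed at r₂: v_a = √[μ(2/r₂ − 1/a_t)] = 13.449 km/s.
Second burn Δv₂ = |v₂ − v_a| = 8.304 km/s.
Δv = Δv₁ + Δv₂ = 12.17 + 8.304 = 20.47 km/s.

Δv = 20.5 km/s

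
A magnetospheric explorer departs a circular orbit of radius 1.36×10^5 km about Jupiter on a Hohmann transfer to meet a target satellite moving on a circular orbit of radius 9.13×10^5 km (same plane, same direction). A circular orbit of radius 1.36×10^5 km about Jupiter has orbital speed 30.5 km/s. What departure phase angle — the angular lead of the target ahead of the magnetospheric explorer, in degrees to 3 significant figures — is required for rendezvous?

φ = 102°

From the circular-orbit relation v² = μ/r at r = 1.36×10^5 km: μ = v²r = (30.5)² × 1.36×10^5 = 1.26514×10^8 km³/s².
Transfer-ellipse semi-major axis a_t = (r₁ + r₂)/2 = (1.360×10^5 + 9.130×10^5)/2 = 5.245×10^5 km.
Transfer time t = π√(a_t³/μ) = 1.061×10^5 s.
Target angular speed ω₂ = √(μ/r₂³) = 1.289×10^-5 rad/s.
Angle swept by the target during transfer: ω₂·t = 1.368 rad = 78.38°.
Arrival is 180° from departure on the ellipse, so φ = 180° − 78.38° = 102°.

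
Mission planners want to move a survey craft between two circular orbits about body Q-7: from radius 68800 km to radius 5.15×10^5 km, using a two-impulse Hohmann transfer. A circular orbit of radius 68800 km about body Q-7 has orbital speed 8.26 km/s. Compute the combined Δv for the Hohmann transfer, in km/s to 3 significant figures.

From the circular-orbit relation v² = μ/r at r = 68800 km: μ = v²r = (8.26)² × 68800 = 4.69406×10^6 km³/s².
Transfer-ellipse semi-major axis a_t = (r₁ + r₂)/2 = (68800 + 5.150×10^5)/2 = 2.919×10^5 km.
Circular speed at r₁: v₁ = √(μ/r₁) = √(4.69406×10^6/68800) = 8.2600 km/s.
Transfer-orbit speed at r₁ (vis-viva): v_p = √[μ(2/r₁ − 1/a_t)] = 10.972 km/s.
First burn Δv₁ = |v_p − v₁| = 2.712 km/s.
Circular speed at r₂: v₂ = √(μ/r₂) = 3.019 km/s.
Transfer-orbit speed at r₂: v_a = √[μ(2/r₂ − 1/a_t)] = 1.466 km/s.
Second burn Δv₂ = |v₂ − v_a| = 1.553 km/s.
Total Δv = Δv₁ + Δv₂ = 4.265 km/s.

Δv = 4.26 km/s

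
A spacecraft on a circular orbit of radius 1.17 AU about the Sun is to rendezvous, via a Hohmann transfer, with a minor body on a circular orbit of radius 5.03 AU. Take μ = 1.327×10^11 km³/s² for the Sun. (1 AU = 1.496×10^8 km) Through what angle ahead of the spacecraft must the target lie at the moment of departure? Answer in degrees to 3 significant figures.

In km: r₁ = 1.17 × 1.496×10^8 = 1.75032×10^8 km; r₂ = 5.03 × 1.496×10^8 = 7.52488×10^8 km.
The Hohmann ellipse has a_t = (r₁ + r₂)/2 = 4.6376×10^8 km.
The half-period of the transfer ellipse is t = π√(a_t³/μ) = 8.613×10^7 s.
The target's mean motion on its circular orbit is ω₂ = √(μ/r₂³) = 1.765×10^-8 rad/s.
Angle swept by the target during transfer: ω₂·t = 1.520 rad = 87.09°.
The spacecraft traverses 180° on the transfer ellipse, so the target must lead by 180° − 87.09° = 92.9°.

φ = 92.9°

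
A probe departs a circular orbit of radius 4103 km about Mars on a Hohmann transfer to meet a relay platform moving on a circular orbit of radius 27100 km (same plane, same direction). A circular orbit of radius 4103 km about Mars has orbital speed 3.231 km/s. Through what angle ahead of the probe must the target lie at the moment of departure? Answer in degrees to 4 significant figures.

φ = 101.4°

From the circular-orbit relation v² = μ/r at r = 4103 km: μ = v²r = (3.231)² × 4103 = 42832.7 km³/s².
Semi-major axis of the transfer orbit: a_t = (4103 + 27100)/2 = 15601.5 km.
The half-period of the transfer ellipse is t = π√(a_t³/μ) = 29581 s.
Target angular speed ω₂ = √(μ/r₂³) = 4.6391×10^-5 rad/s.
Angle swept by the target during transfer: ω₂·t = 1.3723 rad = 78.63°.
Arrival is 180° from departure on the ellipse, so φ = 180° − 78.63° = 101.4°.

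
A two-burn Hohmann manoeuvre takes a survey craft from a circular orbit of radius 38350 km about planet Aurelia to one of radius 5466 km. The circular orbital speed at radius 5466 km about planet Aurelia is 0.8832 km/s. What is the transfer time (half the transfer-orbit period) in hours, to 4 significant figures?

From the circular-orbit relation v² = μ/r at r = 5466 km: μ = v²r = (0.8832)² × 5466 = 4263.71 km³/s².
The Hohmann ellipse has a_t = (r₁ + r₂)/2 = 21908 km.
Transfer time t = π√(a_t³/μ) = π√((21908)³ / 4263.71) = 1.5601×10^5 s.
Converting: 1.5601×10^5 s ÷ 3600 s/hour = 43.34 hours.

t = 43.34 hours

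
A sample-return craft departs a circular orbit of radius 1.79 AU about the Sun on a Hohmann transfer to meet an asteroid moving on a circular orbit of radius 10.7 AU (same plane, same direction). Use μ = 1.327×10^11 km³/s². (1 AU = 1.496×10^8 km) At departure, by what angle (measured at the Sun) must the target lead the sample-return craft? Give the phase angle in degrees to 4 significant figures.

φ = 99.74°

In km: r₁ = 1.79 × 1.496×10^8 = 2.67784×10^8 km; r₂ = 10.7 × 1.496×10^8 = 1.60072×10^9 km.
Semi-major axis of the transfer orbit: a_t = (2.67784×10^8 + 1.60072×10^9)/2 = 9.34252×10^8 km.
Transfer time t = π√(a_t³/μ) = 2.4627×10^8 s.
Target angular speed ω₂ = √(μ/r₂³) = 5.6880×10^-9 rad/s.
Angle swept by the target during transfer: ω₂·t = 1.4008 rad = 80.26°.
The sample-return craft traverses 180° on the transfer ellipse, so the target must lead by 180° − 80.26° = 99.74°.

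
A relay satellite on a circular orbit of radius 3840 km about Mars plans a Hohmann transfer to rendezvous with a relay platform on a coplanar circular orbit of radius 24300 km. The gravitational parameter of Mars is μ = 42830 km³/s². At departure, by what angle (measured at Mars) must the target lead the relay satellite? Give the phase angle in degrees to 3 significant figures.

φ = 101°

Semi-major axis of the transfer orbit: a_t = (3840 + 24300)/2 = 14070 km.
Transfer time t = π√(a_t³/μ) = 25335 s.
Target angular speed ω₂ = √(μ/r₂³) = 5.4634×10^-5 rad/s.
Angle swept by the target during transfer: ω₂·t = 1.38415 rad = 79.31°.
The relay satellite traverses 180° on the transfer ellipse, so the target must lead by 180° − 79.31° = 101°.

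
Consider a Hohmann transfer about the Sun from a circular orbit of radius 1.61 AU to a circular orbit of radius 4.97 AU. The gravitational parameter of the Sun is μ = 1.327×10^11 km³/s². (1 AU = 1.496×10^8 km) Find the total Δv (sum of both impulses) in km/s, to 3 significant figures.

Δv = 9.39 km/s

In km: r₁ = 1.61 × 1.496×10^8 = 2.40856×10^8 km; r₂ = 4.97 × 1.496×10^8 = 7.43512×10^8 km.
The Hohmann ellipse has a_t = (r₁ + r₂)/2 = 4.92184×10^8 km.
At r₁ the circular-orbit speed is v₁ = √(μ/r₁) = 23.472 km/s.
Transfer-orbit speed at r₁ (vis-viva): v_p = √[μ(2/r₁ − 1/a_t)] = 28.849 km/s.
First burn Δv₁ = |v_p − v₁| = 5.377 km/s.
At r₂, v₂ = √(μ/r₂) = 13.36 km/s.
Transfer-orbit speed at r₂: v_a = √[μ(2/r₂ − 1/a_t)] = 9.346 km/s.
Second burn Δv₂ = |v₂ − v_a| = 4.014 km/s.
Total Δv = Δv₁ + Δv₂ = 9.391 km/s.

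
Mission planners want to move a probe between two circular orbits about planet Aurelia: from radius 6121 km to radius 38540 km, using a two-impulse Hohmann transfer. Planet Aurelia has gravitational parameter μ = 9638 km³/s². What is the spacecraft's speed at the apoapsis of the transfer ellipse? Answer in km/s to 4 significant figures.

Semi-major axis of the transfer orbit: a_t = (6121 + 38540)/2 = 22330.5 km.
At apoapsis, r = 38540 km.
Applying v² = μ(2/r − 1/a_t): v = 0.2618 km/s.

v = 0.2618 km/s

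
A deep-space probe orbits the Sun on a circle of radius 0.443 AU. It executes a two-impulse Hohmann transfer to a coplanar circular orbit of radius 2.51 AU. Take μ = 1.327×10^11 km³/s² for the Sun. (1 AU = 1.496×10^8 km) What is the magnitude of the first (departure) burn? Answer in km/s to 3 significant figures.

In km: r₁ = 0.443 × 1.496×10^8 = 6.62728×10^7 km; r₂ = 2.51 × 1.496×10^8 = 3.75496×10^8 km.
The Hohmann ellipse has a_t = (r₁ + r₂)/2 = 2.208844×10^8 km.
Circular speed at r = 6.62728×10^7 km: v_c = √(μ/r) = 44.747 km/s.
Transfer-orbit speed at the same r (vis-viva, a = a_t): v_t = √[μ(2/r − 1/a_t)] = 58.343 km/s.
Δv₁ = |v_t − v_c| = |58.343 − 44.747| = 13.60 km/s.

Δv₁ = 13.6 km/s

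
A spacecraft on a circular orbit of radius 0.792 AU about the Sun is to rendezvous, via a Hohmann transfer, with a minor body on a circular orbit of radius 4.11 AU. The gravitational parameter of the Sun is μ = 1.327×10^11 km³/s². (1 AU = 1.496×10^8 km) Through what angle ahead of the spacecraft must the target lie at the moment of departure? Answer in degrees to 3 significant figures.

φ = 97.1°

In km: r₁ = 0.792 × 1.496×10^8 = 1.184832×10^8 km; r₂ = 4.11 × 1.496×10^8 = 6.14856×10^8 km.
Transfer-ellipse semi-major axis a_t = (r₁ + r₂)/2 = (1.184832×10^8 + 6.14856×10^8)/2 = 3.666696×10^8 km.
The half-period of the transfer ellipse is t = π√(a_t³/μ) = 6.05518×10^7 s.
The target's mean motion on its circular orbit is ω₂ = √(μ/r₂³) = 2.38933×10^-8 rad/s.
Angle swept by the target during transfer: ω₂·t = 1.44678 rad = 82.89°.
The spacecraft traverses 180° on the transfer ellipse, so the target must lead by 180° − 82.89° = 97.1°.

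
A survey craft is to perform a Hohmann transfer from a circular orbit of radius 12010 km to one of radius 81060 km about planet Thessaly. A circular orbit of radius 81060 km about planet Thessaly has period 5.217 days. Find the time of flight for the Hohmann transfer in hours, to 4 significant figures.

t = 27.23 hours

From Kepler's third law T² = 4π²r³/μ at r = 81060 km, T = 5.217 days = 5.217 × 86400 s = 4.507488×10^5 s: μ = 4π²r³/T² = 1.03493×10^5 km³/s².
The Hohmann ellipse has a_t = (r₁ + r₂)/2 = 46535 km.
Half the transfer-orbit period gives t = π√(a_t³/μ) = 98030 s.
Converting: 98030 s ÷ 3600 s/hour = 27.23 hours.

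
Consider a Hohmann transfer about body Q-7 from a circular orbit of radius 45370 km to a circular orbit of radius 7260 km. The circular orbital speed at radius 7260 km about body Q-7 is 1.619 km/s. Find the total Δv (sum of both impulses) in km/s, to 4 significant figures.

Δv = 0.8143 km/s

From the circular-orbit relation v² = μ/r at r = 7260 km: μ = v²r = (1.619)² × 7260 = 19029.6 km³/s².
The Hohmann ellipse has a_t = (r₁ + r₂)/2 = 26315 km.
At r₁ the circular-orbit speed is v₁ = √(μ/r₁) = 0.64764 km/s.
Transfer-orbit speed at r₁ (vis-viva equation): v_a = √[μ(2/r₁ − 1/a_t)] = 0.34017 km/s.
First burn Δv₁ = |v_a − v₁| = 0.3075 km/s.
At r₂, v₂ = √(μ/r₂) = 1.6190 km/s.
Transfer-orbit speed at r₂: v_p = √[μ(2/r₂ − 1/a_t)] = 2.1258 km/s.
Second burn Δv₂ = |v₂ − v_p| = 0.5068 km/s.
Total Δv = Δv₁ + Δv₂ = 0.8143 km/s.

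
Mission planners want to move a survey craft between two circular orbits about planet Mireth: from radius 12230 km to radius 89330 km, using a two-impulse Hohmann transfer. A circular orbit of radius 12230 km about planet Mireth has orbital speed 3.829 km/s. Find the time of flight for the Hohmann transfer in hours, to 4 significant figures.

From the circular-orbit relation v² = μ/r at r = 12230 km: μ = v²r = (3.829)² × 12230 = 1.79307×10^5 km³/s².
Semi-major axis of the transfer orbit: a_t = (12230 + 89330)/2 = 50780 km.
By Kepler's third law the transfer-orbit period is T = 2π√(a_t³/μ), so t = T/2 = 84900 s.
Converting: 84900 s ÷ 3600 s/hour = 23.58 hours.

t = 23.58 hours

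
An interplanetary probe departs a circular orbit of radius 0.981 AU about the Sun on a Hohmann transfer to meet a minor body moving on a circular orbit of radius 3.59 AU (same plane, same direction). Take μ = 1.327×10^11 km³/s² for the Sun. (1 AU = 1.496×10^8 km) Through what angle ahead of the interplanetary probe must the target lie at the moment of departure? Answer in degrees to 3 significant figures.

In km: r₁ = 0.981 × 1.496×10^8 = 1.467576×10^8 km; r₂ = 3.59 × 1.496×10^8 = 5.37064×10^8 km.
Semi-major axis of the transfer orbit: a_t = (1.467576×10^8 + 5.37064×10^8)/2 = 3.419108×10^8 km.
The half-period of the transfer ellipse is t = π√(a_t³/μ) = 5.452×10^7 s.
The target's mean motion on its circular orbit is ω₂ = √(μ/r₂³) = 2.927×10^-8 rad/s.
Angle swept by the target during transfer: ω₂·t = 1.5958 rad = 91.43°.
Arrival is 180° from departure on the ellipse, so φ = 180° − 91.43° = 88.6°.

φ = 88.6°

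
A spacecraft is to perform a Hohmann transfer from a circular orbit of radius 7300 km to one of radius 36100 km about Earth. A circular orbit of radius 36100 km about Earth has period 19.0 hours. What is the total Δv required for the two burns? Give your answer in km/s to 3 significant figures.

Δv = 3.53 km/s

From Kepler's third law T² = 4π²r³/μ at r = 36100 km, T = 19.0 hours = 19.0 × 3600 s = 68400 s: μ = 4π²r³/T² = 3.96980×10^5 km³/s².
The Hohmann ellipse has a_t = (r₁ + r₂)/2 = 21700 km.
At r₁ the circular-orbit speed is v₁ = √(μ/r₁) = 7.374 km/s.
On the transfer ellipse at r₁, v² = μ(2/r − 1/a) gives v_p = √[μ(2/r₁ − 1/a_t)] = 9.511 km/s.
First burn Δv₁ = |v_p − v₁| = 2.137 km/s.
Circular speed at r₂: v₂ = √(μ/r₂) = 3.316 km/s.
Transfer-orbit speed at r₂: v_a = √[μ(2/r₂ − 1/a_t)] = 1.923 km/s.
Second burn Δv₂ = |v₂ − v_a| = 1.393 km/s.
Total Δv = Δv₁ + Δv₂ = 3.530 km/s.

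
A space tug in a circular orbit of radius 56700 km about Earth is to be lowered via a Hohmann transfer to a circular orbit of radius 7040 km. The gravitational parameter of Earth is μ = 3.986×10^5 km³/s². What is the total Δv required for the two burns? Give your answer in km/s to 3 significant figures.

The Hohmann ellipse has a_t = (r₁ + r₂)/2 = 31870 km.
Circular speed at r₁: v₁ = √(μ/r₁) = √(3.986×10^5/56700) = 2.651 km/s.
On the transfer ellipse at r₁, v² = μ(2/r − 1/a) gives v_a = √[μ(2/r₁ − 1/a_t)] = 1.246 km/s.
First burn Δv₁ = |v_a − v₁| = 1.405 km/s.
Circular speed at r₂: v₂ = √(μ/r₂) = 7.5246 km/s.
Transfer-orbit speed at r₂: v_p = √[μ(2/r₂ − 1/a_t)] = 10.037 km/s.
Second burn Δv₂ = |v₂ − v_p| = 2.512 km/s.
Δv = Δv₁ + Δv₂ = 1.405 + 2.512 = 3.917 km/s.

Δv = 3.92 km/s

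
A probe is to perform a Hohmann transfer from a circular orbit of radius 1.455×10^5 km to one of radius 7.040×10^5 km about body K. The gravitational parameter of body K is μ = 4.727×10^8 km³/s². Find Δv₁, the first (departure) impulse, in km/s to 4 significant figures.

Δv₁ = 16.38 km/s

The Hohmann ellipse has a_t = (r₁ + r₂)/2 = 4.2475×10^5 km.
Circular speed at r = 1.455×10^5 km: v_c = √(μ/r) = 57.00 km/s.
Vis-viva on the transfer ellipse at r = 1.455×10^5 km gives v_t = √[μ(2/r − 1/a_t)] = 73.38 km/s.
Δv₁ = |v_t − v_c| = |73.38 − 57.00| = 16.38 km/s.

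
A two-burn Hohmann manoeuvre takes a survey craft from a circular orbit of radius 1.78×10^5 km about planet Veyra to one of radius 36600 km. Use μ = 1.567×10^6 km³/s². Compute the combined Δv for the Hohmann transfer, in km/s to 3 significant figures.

Transfer-ellipse semi-major axis a_t = (r₁ + r₂)/2 = (1.780×10^5 + 36600)/2 = 1.073×10^5 km.
Circular speed at r₁: v₁ = √(μ/r₁) = √(1.567×10^6/1.780×10^5) = 2.96705 km/s.
Transfer-orbit speed at r₁ (v² = μ(2/r − 1/a)): v_a = √[μ(2/r₁ − 1/a_t)] = 1.73287 km/s.
First burn Δv₁ = |v_a − v₁| = 1.23418 km/s.
Circular speed at r₂: v₂ = √(μ/r₂) = 6.543257 km/s.
Transfer-orbit speed at r₂: v_p = √[μ(2/r₂ − 1/a_t)] = 8.427604 km/s.
Second burn Δv₂ = |v₂ − v_p| = 1.88435 km/s.
Δv = Δv₁ + Δv₂ = 1.23418 + 1.88435 = 3.119 km/s.

Δv = 3.12 km/s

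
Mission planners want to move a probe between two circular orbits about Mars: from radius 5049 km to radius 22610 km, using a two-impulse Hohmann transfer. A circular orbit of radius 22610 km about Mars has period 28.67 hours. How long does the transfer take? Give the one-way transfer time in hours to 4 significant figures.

From Kepler's third law T² = 4π²r³/μ at r = 22610 km, T = 28.67 hours = 28.67 × 3600 s = 1.03212×10^5 s: μ = 4π²r³/T² = 42835.2 km³/s².
Semi-major axis of the transfer orbit: a_t = (5049 + 22610)/2 = 13829.5 km.
Half the transfer-orbit period gives t = π√(a_t³/μ) = 24686 s.
Converting: 24686 s ÷ 3600 s/hour = 6.857 hours.

t = 6.857 hours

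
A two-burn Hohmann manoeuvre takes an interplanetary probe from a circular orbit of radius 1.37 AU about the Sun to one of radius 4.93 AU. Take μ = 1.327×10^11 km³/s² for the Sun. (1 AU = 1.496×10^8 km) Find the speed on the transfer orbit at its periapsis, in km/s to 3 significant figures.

In km: r₁ = 1.37 × 1.496×10^8 = 2.04952×10^8 km; r₂ = 4.93 × 1.496×10^8 = 7.37528×10^8 km.
Transfer-ellipse semi-major axis a_t = (r₁ + r₂)/2 = (2.04952×10^8 + 7.37528×10^8)/2 = 4.7124×10^8 km.
The periapsis of the transfer ellipse is at r = 2.04952×10^8 km.
Applying v² = μ(2/r − 1/a_t): v = 31.83 km/s.

v = 31.8 km/s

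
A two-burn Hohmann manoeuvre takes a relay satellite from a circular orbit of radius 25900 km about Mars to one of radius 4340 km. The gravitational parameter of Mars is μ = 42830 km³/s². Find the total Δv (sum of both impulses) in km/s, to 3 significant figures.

Δv = 1.57 km/s

Semi-major axis of the transfer orbit: a_t = (25900 + 4340)/2 = 15120 km.
Circular speed at r₁: v₁ = √(μ/r₁) = √(42830/25900) = 1.286 km/s.
Transfer-orbit speed at r₁ (vis-viva): v_a = √[μ(2/r₁ − 1/a_t)] = 0.6890 km/s.
First burn Δv₁ = |v_a − v₁| = 0.5970 km/s.
At r₂, v₂ = √(μ/r₂) = 3.1414 km/s.
Transfer-orbit speed at r₂: v_p = √[μ(2/r₂ − 1/a_t)] = 4.1115 km/s.
Second burn Δv₂ = |v₂ − v_p| = 0.9701 km/s.
Total Δv = Δv₁ + Δv₂ = 1.567 km/s.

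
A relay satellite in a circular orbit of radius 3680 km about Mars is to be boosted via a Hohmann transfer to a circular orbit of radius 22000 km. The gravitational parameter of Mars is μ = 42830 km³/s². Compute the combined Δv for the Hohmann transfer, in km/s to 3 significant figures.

Δv = 1.70 km/s

The Hohmann ellipse has a_t = (r₁ + r₂)/2 = 12840 km.
At r₁ the circular-orbit speed is v₁ = √(μ/r₁) = 3.412 km/s.
On the transfer ellipse at r₁, vis-viva gives v_p = √[μ(2/r₁ − 1/a_t)] = 4.466 km/s.
First burn Δv₁ = |v_p − v₁| = 1.054 km/s.
Circular speed at r₂: v₂ = √(μ/r₂) = 1.3953 km/s.
Transfer-orbit speed at r₂: v_a = √[μ(2/r₂ − 1/a_t)] = 0.74697 km/s.
Second burn Δv₂ = |v₂ − v_a| = 0.6483 km/s.
Total Δv = Δv₁ + Δv₂ = 1.702 km/s.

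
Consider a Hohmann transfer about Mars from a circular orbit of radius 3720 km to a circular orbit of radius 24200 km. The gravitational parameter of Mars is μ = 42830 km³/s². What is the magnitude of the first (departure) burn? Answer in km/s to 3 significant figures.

The Hohmann ellipse has a_t = (r₁ + r₂)/2 = 13960 km.
On the circular orbit at r = 3720 km, v_c = √(μ/r) = 3.3931 km/s.
Transfer-orbit speed at the same r (vis-viva, a = a_t): v_t = √[μ(2/r − 1/a_t)] = 4.4675 km/s.
Δv₁ = |v_t − v_c| = |4.4675 − 3.3931| = 1.074 km/s.

Δv₁ = 1.07 km/s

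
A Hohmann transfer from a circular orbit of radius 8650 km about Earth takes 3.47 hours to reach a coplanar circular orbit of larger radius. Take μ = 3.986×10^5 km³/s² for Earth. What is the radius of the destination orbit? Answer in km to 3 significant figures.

Transfer time t = 3.47 hours = 12492 s, and t = π√(a_t³/μ).
So a_t = (μ t²/π²)^(1/3) = (3.986×10^5 × (12492)² / π²)^(1/3) = 18471 km.
Since a_t = (r₁ + r₂)/2, r₂ = 2a_t − r₁ = 2×18471 − 8650 = 28292 km.

r₂ = 28300 km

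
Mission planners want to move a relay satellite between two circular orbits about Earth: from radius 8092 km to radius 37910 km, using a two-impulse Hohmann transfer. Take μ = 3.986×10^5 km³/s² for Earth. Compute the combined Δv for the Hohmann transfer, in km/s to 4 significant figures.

Δv = 3.311 km/s

The Hohmann ellipse has a_t = (r₁ + r₂)/2 = 23001 km.
At r₁ the circular-orbit speed is v₁ = √(μ/r₁) = 7.018 km/s.
On the transfer ellipse at r₁, vis-viva gives v_p = √[μ(2/r₁ − 1/a_t)] = 9.010 km/s.
First burn Δv₁ = |v_p − v₁| = 1.992 km/s.
Circular speed at r₂: v₂ = √(μ/r₂) = 3.2426 km/s.
Transfer-orbit speed at r₂: v_a = √[μ(2/r₂ − 1/a_t)] = 1.9233 km/s.
Second burn Δv₂ = |v₂ − v_a| = 1.319 km/s.
Total Δv = Δv₁ + Δv₂ = 3.311 km/s.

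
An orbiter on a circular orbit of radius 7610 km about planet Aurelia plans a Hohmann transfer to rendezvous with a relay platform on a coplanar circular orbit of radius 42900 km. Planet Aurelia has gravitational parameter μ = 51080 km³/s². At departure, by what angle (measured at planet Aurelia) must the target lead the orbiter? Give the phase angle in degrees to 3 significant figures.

The Hohmann ellipse has a_t = (r₁ + r₂)/2 = 25255 km.
Transfer time t = π√(a_t³/μ) = 55790 s.
Target angular speed ω₂ = √(μ/r₂³) = 2.544×10^-5 rad/s.
Angle swept by the target during transfer: ω₂·t = 1.419 rad = 81.30°.
Arrival is 180° from departure on the ellipse, so φ = 180° − 81.30° = 98.7°.

φ = 98.7°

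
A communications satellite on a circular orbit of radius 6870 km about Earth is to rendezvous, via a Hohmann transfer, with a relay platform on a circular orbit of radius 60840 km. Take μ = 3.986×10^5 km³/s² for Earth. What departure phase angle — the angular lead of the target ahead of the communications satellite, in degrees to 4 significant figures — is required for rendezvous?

Transfer-ellipse semi-major axis a_t = (r₁ + r₂)/2 = (6870 + 60840)/2 = 33855 km.
The half-period of the transfer ellipse is t = π√(a_t³/μ) = 30997 s.
The target's mean motion on its circular orbit is ω₂ = √(μ/r₂³) = 4.2071×10^-5 rad/s.
Angle swept by the target during transfer: ω₂·t = 1.3041 rad = 74.72°.
The communications satellite traverses 180° on the transfer ellipse, so the target must lead by 180° − 74.72° = 105.3°.

φ = 105.3°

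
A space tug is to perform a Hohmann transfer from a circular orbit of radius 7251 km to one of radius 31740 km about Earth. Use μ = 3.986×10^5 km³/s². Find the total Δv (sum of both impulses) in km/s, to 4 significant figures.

Δv = 3.429 km/s

Transfer-ellipse semi-major axis a_t = (r₁ + r₂)/2 = (7251 + 31740)/2 = 19495.5 km.
At r₁ the circular-orbit speed is v₁ = √(μ/r₁) = 7.414 km/s.
Transfer-orbit speed at r₁ (vis-viva): v_p = √[μ(2/r₁ − 1/a_t)] = 9.460 km/s.
First burn Δv₁ = |v_p − v₁| = 2.046 km/s.
At r₂, v₂ = √(μ/r₂) = 3.544 km/s.
Transfer-orbit speed at r₂: v_a = √[μ(2/r₂ − 1/a_t)] = 2.161 km/s.
Second burn Δv₂ = |v₂ − v_a| = 1.383 km/s.
Total Δv = Δv₁ + Δv₂ = 3.429 km/s.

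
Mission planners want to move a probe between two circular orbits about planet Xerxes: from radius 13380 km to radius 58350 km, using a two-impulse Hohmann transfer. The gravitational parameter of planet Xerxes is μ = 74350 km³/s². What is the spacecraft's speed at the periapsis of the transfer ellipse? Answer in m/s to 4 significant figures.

v = 3007 m/s

Transfer-ellipse semi-major axis a_t = (r₁ + r₂)/2 = (13380 + 58350)/2 = 35865 km.
The periapsis of the transfer ellipse is at r = 13380 km.
Applying v² = μ(2/r − 1/a_t): v = 3.007 km/s.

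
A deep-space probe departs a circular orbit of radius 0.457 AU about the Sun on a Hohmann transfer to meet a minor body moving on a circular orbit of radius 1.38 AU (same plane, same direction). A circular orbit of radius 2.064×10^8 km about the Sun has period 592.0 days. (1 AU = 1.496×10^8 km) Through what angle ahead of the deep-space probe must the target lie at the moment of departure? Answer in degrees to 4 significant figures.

From Kepler's third law T² = 4π²r³/μ at r = 2.064×10^8 km, T = 592.0 days = 592.0 × 86400 s = 5.11488×10^7 s: μ = 4π²r³/T² = 1.32684×10^11 km³/s².
In km: r₁ = 0.457 × 1.496×10^8 = 6.83672×10^7 km; r₂ = 1.38 × 1.496×10^8 = 2.06448×10^8 km.
Semi-major axis of the transfer orbit: a_t = (6.83672×10^7 + 2.06448×10^8)/2 = 1.374076×10^8 km.
The half-period of the transfer ellipse is t = π√(a_t³/μ) = 1.3892×10^7 s.
Target angular speed ω₂ = √(μ/r₂³) = 1.2280×10^-7 rad/s.
Angle swept by the target during transfer: ω₂·t = 1.7059 rad = 97.74°.
The deep-space probe traverses 180° on the transfer ellipse, so the target must lead by 180° − 97.74° = 82.26°.

φ = 82.26°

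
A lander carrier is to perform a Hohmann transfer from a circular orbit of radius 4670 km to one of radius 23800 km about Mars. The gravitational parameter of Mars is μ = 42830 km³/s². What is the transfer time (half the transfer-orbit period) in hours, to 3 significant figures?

t = 7.16 hours

The Hohmann ellipse has a_t = (r₁ + r₂)/2 = 14235 km.
Half the transfer-orbit period gives t = π√(a_t³/μ) = 25780 s.
Converting: 25780 s ÷ 3600 s/hour = 7.16 hours.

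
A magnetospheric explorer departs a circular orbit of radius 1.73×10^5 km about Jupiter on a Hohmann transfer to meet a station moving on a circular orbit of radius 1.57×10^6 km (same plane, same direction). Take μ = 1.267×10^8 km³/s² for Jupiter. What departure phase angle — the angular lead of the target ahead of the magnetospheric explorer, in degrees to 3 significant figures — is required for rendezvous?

The Hohmann ellipse has a_t = (r₁ + r₂)/2 = 8.715×10^5 km.
Transfer time t = π√(a_t³/μ) = 2.2707×10^5 s.
The target's mean motion on its circular orbit is ω₂ = √(μ/r₂³) = 5.7219×10^-6 rad/s.
Angle swept by the target during transfer: ω₂·t = 1.2993 rad = 74.44°.
The magnetospheric explorer traverses 180° on the transfer ellipse, so the target must lead by 180° − 74.44° = 106°.

φ = 106°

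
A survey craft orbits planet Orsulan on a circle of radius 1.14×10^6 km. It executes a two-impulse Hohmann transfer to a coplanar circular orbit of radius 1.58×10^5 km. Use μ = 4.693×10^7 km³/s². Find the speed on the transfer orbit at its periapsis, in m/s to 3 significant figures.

v = 22800 m/s

Transfer-ellipse semi-major axis a_t = (r₁ + r₂)/2 = (1.140×10^6 + 1.580×10^5)/2 = 6.490×10^5 km.
At periapsis, r = 1.580×10^5 km.
Vis-viva: v = √[μ(2/r − 1/a_t)] = √[4.693×10^7 × (2/1.580×10^5 − 1/6.490×10^5)] = 22.84 km/s.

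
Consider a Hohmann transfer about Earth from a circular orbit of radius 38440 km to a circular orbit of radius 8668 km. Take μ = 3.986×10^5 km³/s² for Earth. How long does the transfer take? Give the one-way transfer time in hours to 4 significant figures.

Transfer-ellipse semi-major axis a_t = (r₁ + r₂)/2 = (38440 + 8668)/2 = 23554 km.
By Kepler's third law the transfer-orbit period is T = 2π√(a_t³/μ), so t = T/2 = 17990 s.
Converting: 17990 s ÷ 3600 s/hour = 4.997 hours.

t = 4.997 hours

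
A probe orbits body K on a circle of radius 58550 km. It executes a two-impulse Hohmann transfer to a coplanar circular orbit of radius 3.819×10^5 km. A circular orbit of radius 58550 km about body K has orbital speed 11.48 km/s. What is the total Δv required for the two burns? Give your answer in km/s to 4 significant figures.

From the circular-orbit relation v² = μ/r at r = 58550 km: μ = v²r = (11.48)² × 58550 = 7.71633×10^6 km³/s².
Semi-major axis of the transfer orbit: a_t = (58550 + 3.819×10^5)/2 = 2.20225×10^5 km.
Circular speed at r₁: v₁ = √(μ/r₁) = √(7.71633×10^6/58550) = 11.480 km/s.
Transfer-orbit speed at r₁ (v² = μ(2/r − 1/a)): v_p = √[μ(2/r₁ − 1/a_t)] = 15.118 km/s.
First burn Δv₁ = |v_p − v₁| = 3.638 km/s.
At r₂, v₂ = √(μ/r₂) = 4.495 km/s.
Transfer-orbit speed at r₂: v_a = √[μ(2/r₂ − 1/a_t)] = 2.318 km/s.
Second burn Δv₂ = |v₂ − v_a| = 2.177 km/s.
Total Δv = Δv₁ + Δv₂ = 5.815 km/s.

Δv = 5.815 km/s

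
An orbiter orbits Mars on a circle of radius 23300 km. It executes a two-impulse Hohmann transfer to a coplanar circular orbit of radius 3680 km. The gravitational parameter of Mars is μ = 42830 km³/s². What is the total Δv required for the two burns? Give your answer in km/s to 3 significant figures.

Δv = 1.72 km/s

Transfer-ellipse semi-major axis a_t = (r₁ + r₂)/2 = (23300 + 3680)/2 = 13490 km.
Circular speed at r₁: v₁ = √(μ/r₁) = √(42830/23300) = 1.3558 km/s.
Transfer-orbit speed at r₁ (v² = μ(2/r − 1/a)): v_a = √[μ(2/r₁ − 1/a_t)] = 0.70813 km/s.
First burn Δv₁ = |v_a − v₁| = 0.6477 km/s.
At r₂, v₂ = √(μ/r₂) = 3.412 km/s.
Transfer-orbit speed at r₂: v_p = √[μ(2/r₂ − 1/a_t)] = 4.484 km/s.
Second burn Δv₂ = |v₂ − v_p| = 1.072 km/s.
Total Δv = Δv₁ + Δv₂ = 1.720 km/s.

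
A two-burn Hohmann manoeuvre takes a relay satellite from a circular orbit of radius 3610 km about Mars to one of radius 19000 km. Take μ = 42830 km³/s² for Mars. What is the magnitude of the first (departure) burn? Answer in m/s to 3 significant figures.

Semi-major axis of the transfer orbit: a_t = (3610 + 19000)/2 = 11305 km.
On the circular orbit at r = 3610 km, v_c = √(μ/r) = 3.444 km/s.
Vis-viva on the transfer ellipse at r = 3610 km gives v_t = √[μ(2/r − 1/a_t)] = 4.465 km/s.
Δv₁ = |v_t − v_c| = |4.465 − 3.444| = 1.021 km/s.

Δv₁ = 1020 m/s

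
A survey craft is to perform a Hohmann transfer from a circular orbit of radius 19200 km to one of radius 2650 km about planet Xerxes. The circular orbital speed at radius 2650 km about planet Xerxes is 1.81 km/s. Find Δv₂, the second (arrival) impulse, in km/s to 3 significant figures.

Δv₂ = 0.589 km/s

From the circular-orbit relation v² = μ/r at r = 2650 km: μ = v²r = (1.81)² × 2650 = 8681.67 km³/s².
Transfer-ellipse semi-major axis a_t = (r₁ + r₂)/2 = (19200 + 2650)/2 = 10925 km.
Circular speed at r = 2650 km: v_c = √(μ/r) = 1.8100 km/s.
Transfer-orbit speed at the same r (vis-viva, a = a_t): v_t = √[μ(2/r − 1/a_t)] = 2.3995 km/s.
Δv₂ = |v_t − v_c| = |2.3995 − 1.8100| = 0.5895 km/s.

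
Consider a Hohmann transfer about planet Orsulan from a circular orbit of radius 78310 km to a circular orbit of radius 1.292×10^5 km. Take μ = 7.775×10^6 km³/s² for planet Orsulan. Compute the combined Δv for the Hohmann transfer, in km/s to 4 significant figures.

Δv = 2.173 km/s

Semi-major axis of the transfer orbit: a_t = (78310 + 1.292×10^5)/2 = 1.03755×10^5 km.
Circular speed at r₁: v₁ = √(μ/r₁) = √(7.775×10^6/78310) = 9.9642 km/s.
On the transfer ellipse at r₁, vis-viva gives v_p = √[μ(2/r₁ − 1/a_t)] = 11.119 km/s.
First burn Δv₁ = |v_p − v₁| = 1.155 km/s.
At r₂, v₂ = √(μ/r₂) = 7.757 km/s.
Transfer-orbit speed at r₂: v_a = √[μ(2/r₂ − 1/a_t)] = 6.739 km/s.
Second burn Δv₂ = |v₂ − v_a| = 1.018 km/s.
Δv = Δv₁ + Δv₂ = 1.155 + 1.018 = 2.173 km/s.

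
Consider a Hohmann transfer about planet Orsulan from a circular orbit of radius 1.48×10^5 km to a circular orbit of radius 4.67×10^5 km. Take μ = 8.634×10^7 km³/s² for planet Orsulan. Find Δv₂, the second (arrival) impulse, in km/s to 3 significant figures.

The Hohmann ellipse has a_t = (r₁ + r₂)/2 = 3.075×10^5 km.
Circular speed at r = 4.670×10^5 km: v_c = √(μ/r) = 13.597 km/s.
Vis-viva on the transfer ellipse at r = 4.670×10^5 km gives v_t = √[μ(2/r − 1/a_t)] = 9.4331 km/s.
Δv₂ = |v_t − v_c| = |9.4331 − 13.597| = 4.164 km/s.

Δv₂ = 4.16 km/s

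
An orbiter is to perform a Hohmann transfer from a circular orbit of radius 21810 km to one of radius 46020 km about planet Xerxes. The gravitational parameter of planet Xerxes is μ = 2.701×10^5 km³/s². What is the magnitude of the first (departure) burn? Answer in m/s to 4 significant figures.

Δv₁ = 580.2 m/s

The Hohmann ellipse has a_t = (r₁ + r₂)/2 = 33915 km.
On the circular orbit at r = 21810 km, v_c = √(μ/r) = 3.5191 km/s.
Transfer-orbit speed at the same r (vis-viva, a = a_t): v_t = √[μ(2/r − 1/a_t)] = 4.0993 km/s.
Δv₁ = |v_t − v_c| = |4.0993 − 3.5191| = 0.5802 km/s.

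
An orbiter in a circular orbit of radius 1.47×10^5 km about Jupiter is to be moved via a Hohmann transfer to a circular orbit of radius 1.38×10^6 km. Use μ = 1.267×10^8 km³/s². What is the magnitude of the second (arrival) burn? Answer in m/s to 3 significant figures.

Δv₂ = 5380 m/s

The Hohmann ellipse has a_t = (r₁ + r₂)/2 = 7.635×10^5 km.
Circular speed at r = 1.380×10^6 km: v_c = √(μ/r) = 9.5818 km/s.
Transfer-orbit speed at the same r (vis-viva, a = a_t): v_t = √[μ(2/r − 1/a_t)] = 4.2044 km/s.
Δv₂ = |v_t − v_c| = |4.2044 − 9.5818| = 5.377 km/s.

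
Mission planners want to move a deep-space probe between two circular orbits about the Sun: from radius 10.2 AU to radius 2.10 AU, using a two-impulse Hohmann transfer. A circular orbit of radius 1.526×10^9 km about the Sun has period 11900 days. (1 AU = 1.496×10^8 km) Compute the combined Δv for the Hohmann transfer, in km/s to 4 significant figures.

Δv = 9.792 km/s

From Kepler's third law T² = 4π²r³/μ at r = 1.526×10^9 km, T = 11900 days = 11900 × 86400 s = 1.02816×10^9 s: μ = 4π²r³/T² = 1.32709×10^11 km³/s².
In km: r₁ = 10.2 × 1.496×10^8 = 1.52592×10^9 km; r₂ = 2.10 × 1.496×10^8 = 3.1416×10^8 km.
The Hohmann ellipse has a_t = (r₁ + r₂)/2 = 9.2004×10^8 km.
Circular speed at r₁: v₁ = √(μ/r₁) = √(1.32709×10^11/1.52592×10^9) = 9.326 km/s.
Transfer-orbit speed at r₁ (vis-viva): v_a = √[μ(2/r₁ − 1/a_t)] = 5.450 km/s.
First burn Δv₁ = |v_a − v₁| = 3.876 km/s.
At r₂, v₂ = √(μ/r₂) = 20.553 km/s.
Transfer-orbit speed at r₂: v_p = √[μ(2/r₂ − 1/a_t)] = 26.469 km/s.
Second burn Δv₂ = |v₂ − v_p| = 5.916 km/s.
Total Δv = Δv₁ + Δv₂ = 9.792 km/s.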